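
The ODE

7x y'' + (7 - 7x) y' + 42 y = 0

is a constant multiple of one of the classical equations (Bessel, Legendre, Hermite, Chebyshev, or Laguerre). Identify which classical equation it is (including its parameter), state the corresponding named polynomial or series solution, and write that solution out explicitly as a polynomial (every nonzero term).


All three coefficients share the factor 7; dividing through by 7 gives  x y'' + (1 - x) y' + 6 y = 0.
This matches the Laguerre equation x y'' + (1 - x) y' + n y = 0 with n = 6; the polynomial solution is L_6(x).
With y = sum_k a_k x^k, matching x^k gives (k+1)k a_{k+1} + (k+1) a_{k+1} - k a_k + n a_k = 0, i.e. (k+1)^2 a_{k+1} = (k - n) a_k = (k - 6) a_k. The right side vanishes at k = 6, so the series terminates at degree 6.
Standard normalization L_n(0) = 1 gives a_0 = 1. Work upward with a_{k+1} = (k - 6) a_k / (k+1)^2:
  a_1 = (0 - 6)(1) / 1^2 = -6/1 = -6
  a_2 = (1 - 6)(-6) / 2^2 = 30/4 = 15/2
  a_3 = (2 - 6)(15/2) / 3^2 = -30/9 = -10/3
  a_4 = (3 - 6)(-10/3) / 4^2 = 10/16 = 5/8
  a_5 = (4 - 6)(5/8) / 5^2 = (-5/4)/25 = -1/20
  a_6 = (5 - 6)(-1/20) / 6^2 = (1/20)/36 = 1/720
Hence L_6(x) = x^6/720 - x^5/20 + 5 x^4/8 - 10 x^3/3 + 15 x^2/2 - 6 x + 1.

L_6(x); series = x^6/720 - x^5/20 + 5 x^4/8 - 10 x^3/3 + 15 x^2/2 - 6 x + 1


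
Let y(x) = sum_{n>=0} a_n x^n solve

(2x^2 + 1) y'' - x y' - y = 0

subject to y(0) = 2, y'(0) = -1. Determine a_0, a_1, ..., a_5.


Ansatz: y(x) = sum_{n>=0} a_n x^n, so y'(x) = sum_{n>=1} n a_n x^(n-1) and y''(x) = sum_{n>=2} n(n-1) a_n x^(n-2).
Substitute into P(x) y'' + Q(x) y' + R(x) y = 0 with P(x) = 2x^2 + 1, Q(x) = -x, R(x) = -1, and match powers of x.
Initial conditions: a_0 = 2, a_1 = -1.
Setting the coefficient of each power of x to zero and solving order by order (substituting the coefficients already found):
  x^0: 2 a_2 - a_0 = 0  ->  2 a_2 = a_0 = 2  ->  a_2 = 1
  x^1: 6 a_3 - 2 a_1 = 0  ->  6 a_3 = 2 a_1 = -2  ->  a_3 = -1/3
  x^2: 12 a_4 + a_2 = 0  ->  12 a_4 = -a_2 = -1  ->  a_4 = -1/12
  x^3: 20 a_5 + 8 a_3 = 0  ->  20 a_5 = -8 a_3 = 8/3  ->  a_5 = 2/15
Truncated series: y(x) = 2 - x + x^2 - (1/3) x^3 - (1/12) x^4 + (2/15) x^5 + O(x^6).

a_0 = 2; a_1 = -1; a_2 = 1; a_3 = -1/3; a_4 = -1/12; a_5 = 2/15


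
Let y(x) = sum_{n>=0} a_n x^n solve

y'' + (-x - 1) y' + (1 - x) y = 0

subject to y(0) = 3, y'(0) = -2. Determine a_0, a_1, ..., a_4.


Ansatz: y(x) = sum_{n>=0} a_n x^n, so y'(x) = sum_{n>=1} n a_n x^(n-1) and y''(x) = sum_{n>=2} n(n-1) a_n x^(n-2).
Substitute into P(x) y'' + Q(x) y' + R(x) y = 0 with P(x) = 1, Q(x) = -x - 1, R(x) = 1 - x, and match powers of x.
Initial conditions: a_0 = 3, a_1 = -2.
Setting the coefficient of each power of x to zero and solving order by order (substituting the coefficients already found):
  x^0: 2 a_2 - a_1 + a_0 = 0  ->  2 a_2 = a_1 - a_0 = -5  ->  a_2 = -5/2
  x^1: 6 a_3 - 2 a_2 - a_0 = 0  ->  6 a_3 = 2 a_2 + a_0 = -2  ->  a_3 = -1/3
  x^2: 12 a_4 - 3 a_3 - a_2 - a_1 = 0  ->  12 a_4 = 3 a_3 + a_2 + a_1 = -11/2  ->  a_4 = -11/24
Truncated series: y(x) = 3 - 2 x - (5/2) x^2 - (1/3) x^3 - (11/24) x^4 + O(x^5).

a_0 = 3; a_1 = -2; a_2 = -5/2; a_3 = -1/3; a_4 = -11/24


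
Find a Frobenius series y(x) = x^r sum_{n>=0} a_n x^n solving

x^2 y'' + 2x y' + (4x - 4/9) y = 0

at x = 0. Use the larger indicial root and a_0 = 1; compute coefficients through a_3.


Write in Frobenius form y'' + (p(x)/x) y' + (q(x)/x^2) y = 0:
  p(x) = 2,  q(x) = 4x - 4/9.
Indicial equation: r(r-1) + (2) r + (-4/9) = 0 -> roots r_1 = 1/3, r_2 = -4/3.
Take r = r_1 = 1/3. Let y(x) = x^r sum_{n>=0} a_n x^n with a_0 = 1.
Substitute y = x^r sum a_n x^n and match x^{r+n}. The recurrence is
  D(n) a_n + 4 a_{n-1} = 0,  where D(n) = (r+n)(r+n-1) + (2)(r+n) + (-4/9).
  a_n = -4 / D(n) * a_{n-1}.
Since the indicial polynomial factors as (r - r_1)(r - r_2), D(n) = (r_1 + n - r_1)(r_1 + n - r_2) = n(n + 5/3).
Evaluating step by step (a_0 = 1):
  n = 1: D(1) = 1(1 + 5/3) = 8/3; numerator = -4(1) = -4; a_1 = (-4)/(8/3) = -3/2
  n = 2: D(2) = 2(2 + 5/3) = 22/3; numerator = -4(-3/2) = 6; a_2 = (6)/(22/3) = 9/11
  n = 3: D(3) = 3(3 + 5/3) = 14; numerator = -4(9/11) = -36/11; a_3 = (-36/11)/(14) = -18/77

r = 1/3; a_0 = 1; a_1 = -3/2; a_2 = 9/11; a_3 = -18/77


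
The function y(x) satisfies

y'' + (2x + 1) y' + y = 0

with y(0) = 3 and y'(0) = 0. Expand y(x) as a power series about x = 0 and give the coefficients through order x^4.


Ansatz: y(x) = sum_{n>=0} a_n x^n, so y'(x) = sum_{n>=1} n a_n x^(n-1) and y''(x) = sum_{n>=2} n(n-1) a_n x^(n-2).
Substitute into P(x) y'' + Q(x) y' + R(x) y = 0 with P(x) = 1, Q(x) = 2x + 1, R(x) = 1, and match powers of x.
Initial conditions: a_0 = 3, a_1 = 0.
Setting the coefficient of each power of x to zero and solving order by order (substituting the coefficients already found):
  x^0: 2 a_2 + a_1 + a_0 = 0  ->  2 a_2 = -a_1 - a_0 = -3  ->  a_2 = -3/2
  x^1: 6 a_3 + 2 a_2 + 3 a_1 = 0  ->  6 a_3 = -2 a_2 - 3 a_1 = 3  ->  a_3 = 1/2
  x^2: 12 a_4 + 3 a_3 + 5 a_2 = 0  ->  12 a_4 = -3 a_3 - 5 a_2 = 6  ->  a_4 = 1/2
Truncated series: y(x) = 3 - (3/2) x^2 + (1/2) x^3 + (1/2) x^4 + O(x^5).

a_0 = 3; a_1 = 0; a_2 = -3/2; a_3 = 1/2; a_4 = 1/2


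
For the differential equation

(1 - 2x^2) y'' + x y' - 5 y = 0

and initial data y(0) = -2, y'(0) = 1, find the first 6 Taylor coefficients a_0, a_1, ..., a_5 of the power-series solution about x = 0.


Ansatz: y(x) = sum_{n>=0} a_n x^n, so y'(x) = sum_{n>=1} n a_n x^(n-1) and y''(x) = sum_{n>=2} n(n-1) a_n x^(n-2).
Substitute into P(x) y'' + Q(x) y' + R(x) y = 0 with P(x) = 1 - 2x^2, Q(x) = x, R(x) = -5, and match powers of x.
Initial conditions: a_0 = -2, a_1 = 1.
Setting the coefficient of each power of x to zero and solving order by order (substituting the coefficients already found):
  x^0: 2 a_2 - 5 a_0 = 0  ->  2 a_2 = 5 a_0 = -10  ->  a_2 = -5
  x^1: 6 a_3 - 4 a_1 = 0  ->  6 a_3 = 4 a_1 = 4  ->  a_3 = 2/3
  x^2: 12 a_4 - 7 a_2 = 0  ->  12 a_4 = 7 a_2 = -35  ->  a_4 = -35/12
  x^3: 20 a_5 - 14 a_3 = 0  ->  20 a_5 = 14 a_3 = 28/3  ->  a_5 = 7/15
Truncated series: y(x) = -2 + x - 5 x^2 + (2/3) x^3 - (35/12) x^4 + (7/15) x^5 + O(x^6).

a_0 = -2; a_1 = 1; a_2 = -5; a_3 = 2/3; a_4 = -35/12; a_5 = 7/15


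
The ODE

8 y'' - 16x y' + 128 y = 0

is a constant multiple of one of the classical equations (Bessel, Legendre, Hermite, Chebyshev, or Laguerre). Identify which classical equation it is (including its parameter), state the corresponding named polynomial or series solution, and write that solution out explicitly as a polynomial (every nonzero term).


All three coefficients share the factor 8; dividing through by 8 gives  y'' - 2x y' + 16 y = 0.
This matches the Hermite equation y'' - 2x y' + 2n y = 0 with 2n = 16, so n = 8; the polynomial solution is H_8(x).
With y = sum_k a_k x^k, matching x^k gives (k+2)(k+1) a_{k+2} = 2(k - n) a_k = 2(k - 8) a_k. The right side vanishes at k = 8, so the series with the parity of 8 terminates at degree 8.
Standard normalization: leading coefficient of H_n is 2^n, so a_8 = 2^8 = 256. Work downward with a_k = (k+1)(k+2) a_{k+2} / (2(k - n)):
  a_6 = (7)(8)(256) / (2(6 - 8)) = 14336/(-4) = -3584
  a_4 = (5)(6)(-3584) / (2(4 - 8)) = -107520/(-8) = 13440
  a_2 = (3)(4)(13440) / (2(2 - 8)) = 161280/(-12) = -13440
  a_0 = (1)(2)(-13440) / (2(0 - 8)) = -26880/(-16) = 1680
Hence H_8(x) = 256 x^8 - 3584 x^6 + 13440 x^4 - 13440 x^2 + 1680.

H_8(x); series = 256 x^8 - 3584 x^6 + 13440 x^4 - 13440 x^2 + 1680


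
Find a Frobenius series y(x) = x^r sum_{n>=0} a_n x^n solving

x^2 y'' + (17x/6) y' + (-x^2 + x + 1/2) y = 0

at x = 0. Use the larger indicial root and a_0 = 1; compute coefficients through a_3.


Write in Frobenius form y'' + (p(x)/x) y' + (q(x)/x^2) y = 0:
  p(x) = 17/6,  q(x) = -x^2 + x + 1/2.
Indicial equation: r(r-1) + (17/6) r + (1/2) = 0 -> roots r_1 = -1/3, r_2 = -3/2.
Take r = r_1 = -1/3. Let y(x) = x^r sum_{n>=0} a_n x^n with a_0 = 1.
Substitute y = x^r sum a_n x^n and match x^{r+n}. The recurrence is
  D(n) a_n + 1 a_{n-1} - 1 a_{n-2} = 0,  where D(n) = (r+n)(r+n-1) + (17/6)(r+n) + (1/2).
  a_n = [-1 a_{n-1} + 1 a_{n-2}] / D(n).
Since the indicial polynomial factors as (r - r_1)(r - r_2), D(n) = (r_1 + n - r_1)(r_1 + n - r_2) = n(n + 7/6).
Evaluating step by step (a_0 = 1):
  n = 1: D(1) = 1(1 + 7/6) = 13/6; numerator = -1(1) = -1; a_1 = (-1)/(13/6) = -6/13
  n = 2: D(2) = 2(2 + 7/6) = 19/3; numerator = -1(-6/13) + 1(1) = 19/13; a_2 = (19/13)/(19/3) = 3/13
  n = 3: D(3) = 3(3 + 7/6) = 25/2; numerator = -1(3/13) + 1(-6/13) = -9/13; a_3 = (-9/13)/(25/2) = -18/325

r = -1/3; a_0 = 1; a_1 = -6/13; a_2 = 3/13; a_3 = -18/325


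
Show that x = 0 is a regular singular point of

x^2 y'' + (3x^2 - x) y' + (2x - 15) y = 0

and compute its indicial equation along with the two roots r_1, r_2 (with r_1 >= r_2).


Divide by x^2 to reach normal form y'' + P_1(x) y' + P_2(x) y = 0 with P_1(x) = 3 - 1/x and P_2(x) = 2/x - 15/x^2.
x = 0 is a singular point because the y'-coefficient 3 - 1/x has a pole at x = 0 and the y-coefficient 2/x - 15/x^2 has a pole at x = 0.
It is a regular singular point because x P_1(x) = p(x) = 3x - 1 and x^2 P_2(x) = q(x) = 2x - 15 are polynomials, hence analytic at x = 0.
p(0) = -1,  q(0) = -15.
Indicial equation: r(r-1) + p(0) r + q(0) = 0, i.e. r^2 + (p(0) - 1) r + q(0) = 0, i.e. r^2 - 2 r - 15 = 0.
Discriminant: (-2)^2 - 4(-15) = 64, so r = (2 ± 8)/2.
Solving: r_1 = 5, r_2 = -3.

indicial: r^2 - 2 r - 15 = 0; roots r_1 = 5, r_2 = -3


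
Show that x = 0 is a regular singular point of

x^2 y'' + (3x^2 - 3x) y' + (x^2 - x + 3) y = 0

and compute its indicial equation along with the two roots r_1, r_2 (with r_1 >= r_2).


Divide by x^2 to reach normal form y'' + P_1(x) y' + P_2(x) y = 0 with P_1(x) = 3 - 3/x and P_2(x) = 1 - 1/x + 3/x^2.
x = 0 is a singular point because the y'-coefficient 3 - 3/x has a pole at x = 0 and the y-coefficient 1 - 1/x + 3/x^2 has a pole at x = 0.
It is a regular singular point because x P_1(x) = p(x) = 3x - 3 and x^2 P_2(x) = q(x) = x^2 - x + 3 are polynomials, hence analytic at x = 0.
p(0) = -3,  q(0) = 3.
Indicial equation: r(r-1) + p(0) r + q(0) = 0, i.e. r^2 + (p(0) - 1) r + q(0) = 0, i.e. r^2 - 4 r + 3 = 0.
Discriminant: (-4)^2 - 4(3) = 4, so r = (4 ± 2)/2.
Solving: r_1 = 3, r_2 = 1.

indicial: r^2 - 4 r + 3 = 0; roots r_1 = 3, r_2 = 1


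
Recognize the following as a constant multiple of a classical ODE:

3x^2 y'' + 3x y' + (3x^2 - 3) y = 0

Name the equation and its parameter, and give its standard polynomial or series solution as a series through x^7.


All three coefficients share the factor 3; dividing through by 3 gives  x^2 y'' + x y' + (x^2 - 1) y = 0.
This matches the Bessel equation x^2 y'' + x y' + (x^2 - nu^2) y = 0 with nu^2 = 1, so nu = 1; the solution bounded at x = 0 is J_1(x).
Frobenius at x = 0: indicial roots ±nu; for r = nu the recurrence k(k + 2nu) c_k = -c_{k-2} gives the standard series J_nu(x) = sum_{k>=0} (-1)^k / (k! (k+nu)!) (x/2)^(2k+nu). Evaluate the first 4 terms:
  k = 0: (-1)^0 / (0! * 1! * 2^1) x^1 = 1/(1*1*2) x^1 = (1/2) x^1
  k = 1: (-1)^1 / (1! * 2! * 2^3) x^3 = -1/(1*2*8) x^3 = (-1/16) x^3
  k = 2: (-1)^2 / (2! * 3! * 2^5) x^5 = 1/(2*6*32) x^5 = (1/384) x^5
  k = 3: (-1)^3 / (3! * 4! * 2^7) x^7 = -1/(6*24*128) x^7 = (-1/18432) x^7
Hence J_1(x) = -x^7/18432 + x^5/384 - x^3/16 + x/2 + ....

J_1(x); series = -x^7/18432 + x^5/384 - x^3/16 + x/2


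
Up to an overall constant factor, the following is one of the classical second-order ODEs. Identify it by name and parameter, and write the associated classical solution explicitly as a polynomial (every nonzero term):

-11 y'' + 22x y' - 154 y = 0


All three coefficients share the factor -11; dividing through by -11 gives  y'' - 2x y' + 14 y = 0.
This matches the Hermite equation y'' - 2x y' + 2n y = 0 with 2n = 14, so n = 7; the polynomial solution is H_7(x).
With y = sum_k a_k x^k, matching x^k gives (k+2)(k+1) a_{k+2} = 2(k - n) a_k = 2(k - 7) a_k. The right side vanishes at k = 7, so the series with the parity of 7 terminates at degree 7.
Standard normalization: leading coefficient of H_n is 2^n, so a_7 = 2^7 = 128. Work downward with a_k = (k+1)(k+2) a_{k+2} / (2(k - n)):
  a_5 = (6)(7)(128) / (2(5 - 7)) = 5376/(-4) = -1344
  a_3 = (4)(5)(-1344) / (2(3 - 7)) = -26880/(-8) = 3360
  a_1 = (2)(3)(3360) / (2(1 - 7)) = 20160/(-12) = -1680
Hence H_7(x) = 128 x^7 - 1344 x^5 + 3360 x^3 - 1680 x.

H_7(x); series = 128 x^7 - 1344 x^5 + 3360 x^3 - 1680 x


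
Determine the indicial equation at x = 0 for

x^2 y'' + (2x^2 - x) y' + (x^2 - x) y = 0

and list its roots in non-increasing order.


Divide by x^2 to reach normal form y'' + P_1(x) y' + P_2(x) y = 0 with P_1(x) = 2 - 1/x and P_2(x) = 1 - 1/x.
x = 0 is a singular point because the y'-coefficient 2 - 1/x has a pole at x = 0 and the y-coefficient 1 - 1/x has a pole at x = 0.
It is a regular singular point because x P_1(x) = p(x) = 2x - 1 and x^2 P_2(x) = q(x) = x^2 - x are polynomials, hence analytic at x = 0.
p(0) = -1,  q(0) = 0.
Indicial equation: r(r-1) + p(0) r + q(0) = 0, i.e. r^2 + (p(0) - 1) r + q(0) = 0, i.e. r^2 - 2 r = 0.
Discriminant: (-2)^2 - 4(0) = 4, so r = (2 ± 2)/2.
Solving: r_1 = 2, r_2 = 0.

indicial: r^2 - 2 r = 0; roots r_1 = 2, r_2 = 0


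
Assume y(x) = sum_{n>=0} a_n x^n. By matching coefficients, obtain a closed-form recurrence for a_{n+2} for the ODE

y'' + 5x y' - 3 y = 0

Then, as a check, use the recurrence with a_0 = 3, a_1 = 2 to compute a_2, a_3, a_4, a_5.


Substitute y = sum_n a_n x^n.
y''(x) has coefficient (n+2)(n+1) a_{n+2} at x^n;
5 x y'(x) has coefficient 5 n a_n at x^n (shift);
-3 y(x) has coefficient -3 a_n at x^n.
Matching x^n: (n+2)(n+1) a_{n+2} + (5n - 3) a_n = 0.
Thus a_{n+2} = (-5n + 3) / ((n+1)(n+2)) * a_n.

Check with a_0 = 3, a_1 = 2 (apply the recurrence for n = 0, 1, 2, 3): a_0 = 3, a_1 = 2, a_2 = 9/2, a_3 = -2/3, a_4 = -21/8, a_5 = 2/5.

a_(n+2) = (-5n + 3) / ((n+1)(n+2)) * a_n; check: a_0 = 3, a_1 = 2, a_2 = 9/2, a_3 = -2/3, a_4 = -21/8, a_5 = 2/5


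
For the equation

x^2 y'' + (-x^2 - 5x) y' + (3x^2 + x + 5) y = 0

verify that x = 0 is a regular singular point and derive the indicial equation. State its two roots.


Divide by x^2 to reach normal form y'' + P_1(x) y' + P_2(x) y = 0 with P_1(x) = -1 - 5/x and P_2(x) = 3 + 1/x + 5/x^2.
x = 0 is a singular point because the y'-coefficient -1 - 5/x has a pole at x = 0 and the y-coefficient 3 + 1/x + 5/x^2 has a pole at x = 0.
It is a regular singular point because x P_1(x) = p(x) = -x - 5 and x^2 P_2(x) = q(x) = 3x^2 + x + 5 are polynomials, hence analytic at x = 0.
p(0) = -5,  q(0) = 5.
Indicial equation: r(r-1) + p(0) r + q(0) = 0, i.e. r^2 + (p(0) - 1) r + q(0) = 0, i.e. r^2 - 6 r + 5 = 0.
Discriminant: (-6)^2 - 4(5) = 16, so r = (6 ± 4)/2.
Solving: r_1 = 5, r_2 = 1.

indicial: r^2 - 6 r + 5 = 0; roots r_1 = 5, r_2 = 1


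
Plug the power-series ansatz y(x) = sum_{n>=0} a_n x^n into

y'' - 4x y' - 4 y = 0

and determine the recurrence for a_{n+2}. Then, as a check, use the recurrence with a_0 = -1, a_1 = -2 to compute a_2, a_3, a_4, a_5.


Substitute y = sum_n a_n x^n.
y''(x) has coefficient (n+2)(n+1) a_{n+2} at x^n;
-4 x y'(x) has coefficient -4 n a_n at x^n (shift);
-4 y(x) has coefficient -4 a_n at x^n.
Matching x^n: (n+2)(n+1) a_{n+2} + (-4n - 4) a_n = 0.
Thus a_{n+2} = (4n + 4) / ((n+1)(n+2)) * a_n.

Check with a_0 = -1, a_1 = -2 (apply the recurrence for n = 0, 1, 2, 3): a_0 = -1, a_1 = -2, a_2 = -2, a_3 = -8/3, a_4 = -2, a_5 = -32/15.

a_(n+2) = (4n + 4) / ((n+1)(n+2)) * a_n; check: a_0 = -1, a_1 = -2, a_2 = -2, a_3 = -8/3, a_4 = -2, a_5 = -32/15


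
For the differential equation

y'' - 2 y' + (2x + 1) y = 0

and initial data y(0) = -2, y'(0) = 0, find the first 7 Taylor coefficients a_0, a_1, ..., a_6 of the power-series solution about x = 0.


Ansatz: y(x) = sum_{n>=0} a_n x^n, so y'(x) = sum_{n>=1} n a_n x^(n-1) and y''(x) = sum_{n>=2} n(n-1) a_n x^(n-2).
Substitute into P(x) y'' + Q(x) y' + R(x) y = 0 with P(x) = 1, Q(x) = -2, R(x) = 2x + 1, and match powers of x.
Initial conditions: a_0 = -2, a_1 = 0.
Setting the coefficient of each power of x to zero and solving order by order (substituting the coefficients already found):
  x^0: 2 a_2 - 2 a_1 + a_0 = 0  ->  2 a_2 = 2 a_1 - a_0 = 2  ->  a_2 = 1
  x^1: 6 a_3 - 4 a_2 + a_1 + 2 a_0 = 0  ->  6 a_3 = 4 a_2 - a_1 - 2 a_0 = 8  ->  a_3 = 4/3
  x^2: 12 a_4 - 6 a_3 + a_2 + 2 a_1 = 0  ->  12 a_4 = 6 a_3 - a_2 - 2 a_1 = 7  ->  a_4 = 7/12
  x^3: 20 a_5 - 8 a_4 + a_3 + 2 a_2 = 0  ->  20 a_5 = 8 a_4 - a_3 - 2 a_2 = 4/3  ->  a_5 = 1/15
  x^4: 30 a_6 - 10 a_5 + a_4 + 2 a_3 = 0  ->  30 a_6 = 10 a_5 - a_4 - 2 a_3 = -31/12  ->  a_6 = -31/360
Truncated series: y(x) = -2 + x^2 + (4/3) x^3 + (7/12) x^4 + (1/15) x^5 - (31/360) x^6 + O(x^7).

a_0 = -2; a_1 = 0; a_2 = 1; a_3 = 4/3; a_4 = 7/12; a_5 = 1/15; a_6 = -31/360


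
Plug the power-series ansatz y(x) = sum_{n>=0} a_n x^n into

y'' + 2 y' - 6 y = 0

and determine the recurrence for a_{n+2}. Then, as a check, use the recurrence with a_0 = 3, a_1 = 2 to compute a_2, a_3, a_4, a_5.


Substitute y = sum_n a_n x^n.
y''(x) has coefficient (n+2)(n+1) a_{n+2} at x^n;
2 y'(x) has coefficient 2 (n+1) a_{n+1} at x^n;
-6 y(x) has coefficient -6 a_n at x^n.
Matching x^n: (n+2)(n+1) a_{n+2} + 2 (n+1) a_{n+1} - 6 a_n = 0.
Thus a_{n+2} = [-2 (n+1) a_{n+1} + 6 a_n] / ((n+1)(n+2)).

Check with a_0 = 3, a_1 = 2 (apply the recurrence for n = 0, 1, 2, 3): a_0 = 3, a_1 = 2, a_2 = 7, a_3 = -8/3, a_4 = 29/6, a_5 = -41/15.

a_(n+2) = [-2 (n+1) a_(n+1) + 6 a_n] / ((n+1)(n+2)); check: a_0 = 3, a_1 = 2, a_2 = 7, a_3 = -8/3, a_4 = 29/6, a_5 = -41/15


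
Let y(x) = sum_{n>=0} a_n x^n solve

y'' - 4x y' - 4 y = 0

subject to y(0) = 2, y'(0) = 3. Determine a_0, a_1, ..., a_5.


Ansatz: y(x) = sum_{n>=0} a_n x^n, so y'(x) = sum_{n>=1} n a_n x^(n-1) and y''(x) = sum_{n>=2} n(n-1) a_n x^(n-2).
Substitute into P(x) y'' + Q(x) y' + R(x) y = 0 with P(x) = 1, Q(x) = -4x, R(x) = -4, and match powers of x.
Initial conditions: a_0 = 2, a_1 = 3.
Setting the coefficient of each power of x to zero and solving order by order (substituting the coefficients already found):
  x^0: 2 a_2 - 4 a_0 = 0  ->  2 a_2 = 4 a_0 = 8  ->  a_2 = 4
  x^1: 6 a_3 - 8 a_1 = 0  ->  6 a_3 = 8 a_1 = 24  ->  a_3 = 4
  x^2: 12 a_4 - 12 a_2 = 0  ->  12 a_4 = 12 a_2 = 48  ->  a_4 = 4
  x^3: 20 a_5 - 16 a_3 = 0  ->  20 a_5 = 16 a_3 = 64  ->  a_5 = 16/5
Truncated series: y(x) = 2 + 3 x + 4 x^2 + 4 x^3 + 4 x^4 + (16/5) x^5 + O(x^6).

a_0 = 2; a_1 = 3; a_2 = 4; a_3 = 4; a_4 = 4; a_5 = 16/5


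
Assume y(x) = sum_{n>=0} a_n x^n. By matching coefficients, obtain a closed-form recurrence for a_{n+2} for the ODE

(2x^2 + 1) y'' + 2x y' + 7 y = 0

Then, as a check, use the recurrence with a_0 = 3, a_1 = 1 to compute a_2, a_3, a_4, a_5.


Substitute y = sum_n a_n x^n.
(1 + 2 x^2) y'' contributes (n+2)(n+1) a_{n+2} + 2 n(n-1) a_n at x^n.
2 x y'(x) contributes 2 n a_n at x^n.
7 y(x) contributes 7 a_n at x^n.
Matching x^n: (n+2)(n+1) a_{n+2} + (2 n(n-1) + 2 n + 7) a_n = 0.
Thus a_{n+2} = (-2 n(n-1) - 2 n - 7) / ((n+1)(n+2)) * a_n.

Check with a_0 = 3, a_1 = 1 (apply the recurrence for n = 0, 1, 2, 3): a_0 = 3, a_1 = 1, a_2 = -21/2, a_3 = -3/2, a_4 = 105/8, a_5 = 15/8.

a_(n+2) = (-2 n(n-1) - 2 n - 7) / ((n+1)(n+2)) * a_n; check: a_0 = 3, a_1 = 1, a_2 = -21/2, a_3 = -3/2, a_4 = 105/8, a_5 = 15/8


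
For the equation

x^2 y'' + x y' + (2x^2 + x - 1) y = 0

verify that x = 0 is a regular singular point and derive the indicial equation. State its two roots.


Divide by x^2 to reach normal form y'' + P_1(x) y' + P_2(x) y = 0 with P_1(x) = 1/x and P_2(x) = 2 + 1/x - 1/x^2.
x = 0 is a singular point because the y'-coefficient 1/x has a pole at x = 0 and the y-coefficient 2 + 1/x - 1/x^2 has a pole at x = 0.
It is a regular singular point because x P_1(x) = p(x) = 1 and x^2 P_2(x) = q(x) = 2x^2 + x - 1 are polynomials, hence analytic at x = 0.
p(0) = 1,  q(0) = -1.
Indicial equation: r(r-1) + p(0) r + q(0) = 0, i.e. r^2 + (p(0) - 1) r + q(0) = 0, i.e. r^2 - 1 = 0.
Discriminant: (0)^2 - 4(-1) = 4, so r = (0 ± 2)/2.
Solving: r_1 = 1, r_2 = -1.

indicial: r^2 - 1 = 0; roots r_1 = 1, r_2 = -1


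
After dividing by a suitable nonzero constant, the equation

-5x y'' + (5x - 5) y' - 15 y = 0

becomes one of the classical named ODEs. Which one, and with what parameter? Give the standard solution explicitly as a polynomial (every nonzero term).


All three coefficients share the factor -5; dividing through by -5 gives  x y'' + (1 - x) y' + 3 y = 0.
This matches the Laguerre equation x y'' + (1 - x) y' + n y = 0 with n = 3; the polynomial solution is L_3(x).
With y = sum_k a_k x^k, matching x^k gives (k+1)k a_{k+1} + (k+1) a_{k+1} - k a_k + n a_k = 0, i.e. (k+1)^2 a_{k+1} = (k - n) a_k = (k - 3) a_k. The right side vanishes at k = 3, so the series terminates at degree 3.
Standard normalization L_n(0) = 1 gives a_0 = 1. Work upward with a_{k+1} = (k - 3) a_k / (k+1)^2:
  a_1 = (0 - 3)(1) / 1^2 = -3/1 = -3
  a_2 = (1 - 3)(-3) / 2^2 = 6/4 = 3/2
  a_3 = (2 - 3)(3/2) / 3^2 = (-3/2)/9 = -1/6
Hence L_3(x) = -x^3/6 + 3 x^2/2 - 3 x + 1.

L_3(x); series = -x^3/6 + 3 x^2/2 - 3 x + 1


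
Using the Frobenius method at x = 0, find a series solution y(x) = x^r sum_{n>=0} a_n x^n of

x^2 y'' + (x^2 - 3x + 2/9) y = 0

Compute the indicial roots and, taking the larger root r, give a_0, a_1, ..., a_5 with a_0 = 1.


Write in Frobenius form y'' + (p(x)/x) y' + (q(x)/x^2) y = 0:
  p(x) = 0,  q(x) = x^2 - 3x + 2/9.
Indicial equation: r(r-1) + (0) r + (2/9) = 0 -> roots r_1 = 2/3, r_2 = 1/3.
Take r = r_1 = 2/3. Let y(x) = x^r sum_{n>=0} a_n x^n with a_0 = 1.
Substitute y = x^r sum a_n x^n and match x^{r+n}. The recurrence is
  D(n) a_n - 3 a_{n-1} + 1 a_{n-2} = 0,  where D(n) = (r+n)(r+n-1) + (0)(r+n) + (2/9).
  a_n = [3 a_{n-1} - 1 a_{n-2}] / D(n).
Since the indicial polynomial factors as (r - r_1)(r - r_2), D(n) = (r_1 + n - r_1)(r_1 + n - r_2) = n(n + 1/3).
Evaluating step by step (a_0 = 1):
  n = 1: D(1) = 1(1 + 1/3) = 4/3; numerator = 3(1) = 3; a_1 = (3)/(4/3) = 9/4
  n = 2: D(2) = 2(2 + 1/3) = 14/3; numerator = 3(9/4) - 1(1) = 23/4; a_2 = (23/4)/(14/3) = 69/56
  n = 3: D(3) = 3(3 + 1/3) = 10; numerator = 3(69/56) - 1(9/4) = 81/56; a_3 = (81/56)/(10) = 81/560
  n = 4: D(4) = 4(4 + 1/3) = 52/3; numerator = 3(81/560) - 1(69/56) = -447/560; a_4 = (-447/560)/(52/3) = -1341/29120
  n = 5: D(5) = 5(5 + 1/3) = 80/3; numerator = 3(-1341/29120) - 1(81/560) = -1647/5824; a_5 = (-1647/5824)/(80/3) = -4941/465920

r = 2/3; a_0 = 1; a_1 = 9/4; a_2 = 69/56; a_3 = 81/560; a_4 = -1341/29120; a_5 = -4941/465920


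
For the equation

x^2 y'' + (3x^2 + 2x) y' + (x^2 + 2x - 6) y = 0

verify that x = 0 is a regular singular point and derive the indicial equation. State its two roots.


Divide by x^2 to reach normal form y'' + P_1(x) y' + P_2(x) y = 0 with P_1(x) = 3 + 2/x and P_2(x) = 1 + 2/x - 6/x^2.
x = 0 is a singular point because the y'-coefficient 3 + 2/x has a pole at x = 0 and the y-coefficient 1 + 2/x - 6/x^2 has a pole at x = 0.
It is a regular singular point because x P_1(x) = p(x) = 3x + 2 and x^2 P_2(x) = q(x) = x^2 + 2x - 6 are polynomials, hence analytic at x = 0.
p(0) = 2,  q(0) = -6.
Indicial equation: r(r-1) + p(0) r + q(0) = 0, i.e. r^2 + (p(0) - 1) r + q(0) = 0, i.e. r^2 + 1 r - 6 = 0.
Discriminant: (1)^2 - 4(-6) = 25, so r = (-1 ± 5)/2.
Solving: r_1 = 2, r_2 = -3.

indicial: r^2 + 1 r - 6 = 0; roots r_1 = 2, r_2 = -3


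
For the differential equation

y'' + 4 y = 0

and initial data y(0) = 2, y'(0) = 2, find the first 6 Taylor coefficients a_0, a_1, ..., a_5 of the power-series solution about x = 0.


Ansatz: y(x) = sum_{n>=0} a_n x^n, so y'(x) = sum_{n>=1} n a_n x^(n-1) and y''(x) = sum_{n>=2} n(n-1) a_n x^(n-2).
Substitute into P(x) y'' + Q(x) y' + R(x) y = 0 with P(x) = 1, Q(x) = 0, R(x) = 4, and match powers of x.
Initial conditions: a_0 = 2, a_1 = 2.
Setting the coefficient of each power of x to zero and solving order by order (substituting the coefficients already found):
  x^0: 2 a_2 + 4 a_0 = 0  ->  2 a_2 = -4 a_0 = -8  ->  a_2 = -4
  x^1: 6 a_3 + 4 a_1 = 0  ->  6 a_3 = -4 a_1 = -8  ->  a_3 = -4/3
  x^2: 12 a_4 + 4 a_2 = 0  ->  12 a_4 = -4 a_2 = 16  ->  a_4 = 4/3
  x^3: 20 a_5 + 4 a_3 = 0  ->  20 a_5 = -4 a_3 = 16/3  ->  a_5 = 4/15
Truncated series: y(x) = 2 + 2 x - 4 x^2 - (4/3) x^3 + (4/3) x^4 + (4/15) x^5 + O(x^6).

a_0 = 2; a_1 = 2; a_2 = -4; a_3 = -4/3; a_4 = 4/3; a_5 = 4/15


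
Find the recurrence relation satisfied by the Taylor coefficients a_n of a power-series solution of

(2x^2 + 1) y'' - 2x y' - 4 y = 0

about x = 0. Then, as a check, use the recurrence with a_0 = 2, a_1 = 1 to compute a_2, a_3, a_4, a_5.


Substitute y = sum_n a_n x^n.
(1 + 2 x^2) y'' contributes (n+2)(n+1) a_{n+2} + 2 n(n-1) a_n at x^n.
-2 x y'(x) contributes -2 n a_n at x^n.
-4 y(x) contributes -4 a_n at x^n.
Matching x^n: (n+2)(n+1) a_{n+2} + (2 n(n-1) - 2 n - 4) a_n = 0.
Thus a_{n+2} = (-2 n(n-1) + 2 n + 4) / ((n+1)(n+2)) * a_n.

Check with a_0 = 2, a_1 = 1 (apply the recurrence for n = 0, 1, 2, 3): a_0 = 2, a_1 = 1, a_2 = 4, a_3 = 1, a_4 = 4/3, a_5 = -1/10.

a_(n+2) = (-2 n(n-1) + 2 n + 4) / ((n+1)(n+2)) * a_n; check: a_0 = 2, a_1 = 1, a_2 = 4, a_3 = 1, a_4 = 4/3, a_5 = -1/10


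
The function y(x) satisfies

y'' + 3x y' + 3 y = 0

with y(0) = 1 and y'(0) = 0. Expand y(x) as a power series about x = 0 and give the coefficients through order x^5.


Ansatz: y(x) = sum_{n>=0} a_n x^n, so y'(x) = sum_{n>=1} n a_n x^(n-1) and y''(x) = sum_{n>=2} n(n-1) a_n x^(n-2).
Substitute into P(x) y'' + Q(x) y' + R(x) y = 0 with P(x) = 1, Q(x) = 3x, R(x) = 3, and match powers of x.
Initial conditions: a_0 = 1, a_1 = 0.
Setting the coefficient of each power of x to zero and solving order by order (substituting the coefficients already found):
  x^0: 2 a_2 + 3 a_0 = 0  ->  2 a_2 = -3 a_0 = -3  ->  a_2 = -3/2
  x^1: 6 a_3 + 6 a_1 = 0  ->  6 a_3 = -6 a_1 = 0  ->  a_3 = 0
  x^2: 12 a_4 + 9 a_2 = 0  ->  12 a_4 = -9 a_2 = 27/2  ->  a_4 = 9/8
  x^3: 20 a_5 + 12 a_3 = 0  ->  20 a_5 = -12 a_3 = 0  ->  a_5 = 0
Truncated series: y(x) = 1 - (3/2) x^2 + (9/8) x^4 + O(x^6).

a_0 = 1; a_1 = 0; a_2 = -3/2; a_3 = 0; a_4 = 9/8; a_5 = 0


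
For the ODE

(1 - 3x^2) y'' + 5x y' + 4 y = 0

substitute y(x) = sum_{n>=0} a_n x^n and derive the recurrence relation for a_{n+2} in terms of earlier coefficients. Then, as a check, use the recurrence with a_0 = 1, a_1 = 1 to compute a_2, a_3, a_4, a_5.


Substitute y = sum_n a_n x^n.
(1 - 3 x^2) y'' contributes (n+2)(n+1) a_{n+2} - 3 n(n-1) a_n at x^n.
5 x y'(x) contributes 5 n a_n at x^n.
4 y(x) contributes 4 a_n at x^n.
Matching x^n: (n+2)(n+1) a_{n+2} + (-3 n(n-1) + 5 n + 4) a_n = 0.
Thus a_{n+2} = (3 n(n-1) - 5 n - 4) / ((n+1)(n+2)) * a_n.

Check with a_0 = 1, a_1 = 1 (apply the recurrence for n = 0, 1, 2, 3): a_0 = 1, a_1 = 1, a_2 = -2, a_3 = -3/2, a_4 = 4/3, a_5 = 3/40.

a_(n+2) = (3 n(n-1) - 5 n - 4) / ((n+1)(n+2)) * a_n; check: a_0 = 1, a_1 = 1, a_2 = -2, a_3 = -3/2, a_4 = 4/3, a_5 = 3/40


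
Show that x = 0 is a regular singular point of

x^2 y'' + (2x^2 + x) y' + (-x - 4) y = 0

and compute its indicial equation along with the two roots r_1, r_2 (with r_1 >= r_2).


Divide by x^2 to reach normal form y'' + P_1(x) y' + P_2(x) y = 0 with P_1(x) = 2 + 1/x and P_2(x) = -1/x - 4/x^2.
x = 0 is a singular point because the y'-coefficient 2 + 1/x has a pole at x = 0 and the y-coefficient -1/x - 4/x^2 has a pole at x = 0.
It is a regular singular point because x P_1(x) = p(x) = 2x + 1 and x^2 P_2(x) = q(x) = -x - 4 are polynomials, hence analytic at x = 0.
p(0) = 1,  q(0) = -4.
Indicial equation: r(r-1) + p(0) r + q(0) = 0, i.e. r^2 + (p(0) - 1) r + q(0) = 0, i.e. r^2 - 4 = 0.
Discriminant: (0)^2 - 4(-4) = 16, so r = (0 ± 4)/2.
Solving: r_1 = 2, r_2 = -2.

indicial: r^2 - 4 = 0; roots r_1 = 2, r_2 = -2


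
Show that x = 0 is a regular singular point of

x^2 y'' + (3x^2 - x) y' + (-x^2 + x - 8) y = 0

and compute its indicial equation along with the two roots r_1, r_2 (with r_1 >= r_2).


Divide by x^2 to reach normal form y'' + P_1(x) y' + P_2(x) y = 0 with P_1(x) = 3 - 1/x and P_2(x) = -1 + 1/x - 8/x^2.
x = 0 is a singular point because the y'-coefficient 3 - 1/x has a pole at x = 0 and the y-coefficient -1 + 1/x - 8/x^2 has a pole at x = 0.
It is a regular singular point because x P_1(x) = p(x) = 3x - 1 and x^2 P_2(x) = q(x) = -x^2 + x - 8 are polynomials, hence analytic at x = 0.
p(0) = -1,  q(0) = -8.
Indicial equation: r(r-1) + p(0) r + q(0) = 0, i.e. r^2 + (p(0) - 1) r + q(0) = 0, i.e. r^2 - 2 r - 8 = 0.
Discriminant: (-2)^2 - 4(-8) = 36, so r = (2 ± 6)/2.
Solving: r_1 = 4, r_2 = -2.

indicial: r^2 - 2 r - 8 = 0; roots r_1 = 4, r_2 = -2


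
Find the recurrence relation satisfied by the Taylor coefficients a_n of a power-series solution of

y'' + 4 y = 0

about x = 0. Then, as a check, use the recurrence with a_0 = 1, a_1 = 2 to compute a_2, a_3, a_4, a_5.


Substitute y = sum_n a_n x^n into y'' + (const) y = 0.
y''(x) = sum_{n>=0} (n+2)(n+1) a_{n+2} x^n.
The ODE becomes sum_n [(n+2)(n+1) a_{n+2} + 4 a_n] x^n = 0.
Setting each coefficient to zero gives the recurrence:
  (n+2)(n+1) a_{n+2} + 4 a_n = 0,
  a_{n+2} = -4 / ((n+1)(n+2)) a_n.

Check with a_0 = 1, a_1 = 2 (apply the recurrence for n = 0, 1, 2, 3): a_0 = 1, a_1 = 2, a_2 = -2, a_3 = -4/3, a_4 = 2/3, a_5 = 4/15.

a_{n+2} = -4/((n+1)(n+2)) * a_n; check: a_0 = 1, a_1 = 2, a_2 = -2, a_3 = -4/3, a_4 = 2/3, a_5 = 4/15


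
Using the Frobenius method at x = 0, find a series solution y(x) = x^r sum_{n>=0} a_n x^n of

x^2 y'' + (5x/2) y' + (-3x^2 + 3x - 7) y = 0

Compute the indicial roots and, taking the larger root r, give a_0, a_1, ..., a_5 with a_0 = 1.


Write in Frobenius form y'' + (p(x)/x) y' + (q(x)/x^2) y = 0:
  p(x) = 5/2,  q(x) = -3x^2 + 3x - 7.
Indicial equation: r(r-1) + (5/2) r + (-7) = 0 -> roots r_1 = 2, r_2 = -7/2.
Take r = r_1 = 2. Let y(x) = x^r sum_{n>=0} a_n x^n with a_0 = 1.
Substitute y = x^r sum a_n x^n and match x^{r+n}. The recurrence is
  D(n) a_n + 3 a_{n-1} - 3 a_{n-2} = 0,  where D(n) = (r+n)(r+n-1) + (5/2)(r+n) + (-7).
  a_n = [-3 a_{n-1} + 3 a_{n-2}] / D(n).
Since the indicial polynomial factors as (r - r_1)(r - r_2), D(n) = (r_1 + n - r_1)(r_1 + n - r_2) = n(n + 11/2).
Evaluating step by step (a_0 = 1):
  n = 1: D(1) = 1(1 + 11/2) = 13/2; numerator = -3(1) = -3; a_1 = (-3)/(13/2) = -6/13
  n = 2: D(2) = 2(2 + 11/2) = 15; numerator = -3(-6/13) + 3(1) = 57/13; a_2 = (57/13)/(15) = 19/65
  n = 3: D(3) = 3(3 + 11/2) = 51/2; numerator = -3(19/65) + 3(-6/13) = -147/65; a_3 = (-147/65)/(51/2) = -98/1105
  n = 4: D(4) = 4(4 + 11/2) = 38; numerator = -3(-98/1105) + 3(19/65) = 1263/1105; a_4 = (1263/1105)/(38) = 1263/41990
  n = 5: D(5) = 5(5 + 11/2) = 105/2; numerator = -3(1263/41990) + 3(-98/1105) = -14961/41990; a_5 = (-14961/41990)/(105/2) = -4987/734825

r = 2; a_0 = 1; a_1 = -6/13; a_2 = 19/65; a_3 = -98/1105; a_4 = 1263/41990; a_5 = -4987/734825


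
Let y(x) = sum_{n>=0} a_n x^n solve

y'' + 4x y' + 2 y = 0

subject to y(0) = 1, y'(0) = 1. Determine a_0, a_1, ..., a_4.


Ansatz: y(x) = sum_{n>=0} a_n x^n, so y'(x) = sum_{n>=1} n a_n x^(n-1) and y''(x) = sum_{n>=2} n(n-1) a_n x^(n-2).
Substitute into P(x) y'' + Q(x) y' + R(x) y = 0 with P(x) = 1, Q(x) = 4x, R(x) = 2, and match powers of x.
Initial conditions: a_0 = 1, a_1 = 1.
Setting the coefficient of each power of x to zero and solving order by order (substituting the coefficients already found):
  x^0: 2 a_2 + 2 a_0 = 0  ->  2 a_2 = -2 a_0 = -2  ->  a_2 = -1
  x^1: 6 a_3 + 6 a_1 = 0  ->  6 a_3 = -6 a_1 = -6  ->  a_3 = -1
  x^2: 12 a_4 + 10 a_2 = 0  ->  12 a_4 = -10 a_2 = 10  ->  a_4 = 5/6
Truncated series: y(x) = 1 + x - x^2 - x^3 + (5/6) x^4 + O(x^5).

a_0 = 1; a_1 = 1; a_2 = -1; a_3 = -1; a_4 = 5/6


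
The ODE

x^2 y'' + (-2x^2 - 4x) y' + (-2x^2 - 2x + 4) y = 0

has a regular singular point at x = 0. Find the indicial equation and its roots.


Divide by x^2 to reach normal form y'' + P_1(x) y' + P_2(x) y = 0 with P_1(x) = -2 - 4/x and P_2(x) = -2 - 2/x + 4/x^2.
x = 0 is a singular point because the y'-coefficient -2 - 4/x has a pole at x = 0 and the y-coefficient -2 - 2/x + 4/x^2 has a pole at x = 0.
It is a regular singular point because x P_1(x) = p(x) = -2x - 4 and x^2 P_2(x) = q(x) = -2x^2 - 2x + 4 are polynomials, hence analytic at x = 0.
p(0) = -4,  q(0) = 4.
Indicial equation: r(r-1) + p(0) r + q(0) = 0, i.e. r^2 + (p(0) - 1) r + q(0) = 0, i.e. r^2 - 5 r + 4 = 0.
Discriminant: (-5)^2 - 4(4) = 9, so r = (5 ± 3)/2.
Solving: r_1 = 4, r_2 = 1.

indicial: r^2 - 5 r + 4 = 0; roots r_1 = 4, r_2 = 1


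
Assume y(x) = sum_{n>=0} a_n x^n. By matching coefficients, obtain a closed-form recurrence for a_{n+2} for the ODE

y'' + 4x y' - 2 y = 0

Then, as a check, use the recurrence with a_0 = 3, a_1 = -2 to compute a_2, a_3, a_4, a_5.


Substitute y = sum_n a_n x^n.
y''(x) has coefficient (n+2)(n+1) a_{n+2} at x^n;
4 x y'(x) has coefficient 4 n a_n at x^n (shift);
-2 y(x) has coefficient -2 a_n at x^n.
Matching x^n: (n+2)(n+1) a_{n+2} + (4n - 2) a_n = 0.
Thus a_{n+2} = (-4n + 2) / ((n+1)(n+2)) * a_n.

Check with a_0 = 3, a_1 = -2 (apply the recurrence for n = 0, 1, 2, 3): a_0 = 3, a_1 = -2, a_2 = 3, a_3 = 2/3, a_4 = -3/2, a_5 = -1/3.

a_(n+2) = (-4n + 2) / ((n+1)(n+2)) * a_n; check: a_0 = 3, a_1 = -2, a_2 = 3, a_3 = 2/3, a_4 = -3/2, a_5 = -1/3


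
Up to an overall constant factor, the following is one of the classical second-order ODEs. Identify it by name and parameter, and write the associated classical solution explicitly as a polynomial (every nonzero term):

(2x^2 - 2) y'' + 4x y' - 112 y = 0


All three coefficients share the factor -2; dividing through by -2 gives  (1 - x^2) y'' - 2x y' + 56 y = 0.
This matches the Legendre equation (1 - x^2) y'' - 2x y' + n(n+1) y = 0 (note the -2x y' term) with n(n+1) = 56, so n = 7; the polynomial solution is P_7(x).
With y = sum_k a_k x^k, matching x^k gives (k+2)(k+1) a_{k+2} = [k(k+1) - n(n+1)] a_k = (k - 7)(k + 8) a_k. The right side vanishes at k = 7, so the series with the parity of 7 terminates at degree 7.
Standard normalization (P_n(1) = 1): leading coefficient (2n)!/(2^n (n!)^2) = 87178291200/(128*25401600) = 429/16, so a_7 = 429/16. Work downward with a_k = (k+1)(k+2) a_{k+2} / ((k - 7)(k + 8)):
  a_5 = (6)(7)(429/16) / ((5 - 7)(5 + 8)) = (9009/8)/(-26) = -693/16
  a_3 = (4)(5)(-693/16) / ((3 - 7)(3 + 8)) = (-3465/4)/(-44) = 315/16
  a_1 = (2)(3)(315/16) / ((1 - 7)(1 + 8)) = (945/8)/(-54) = -35/16
Hence P_7(x) = 429 x^7/16 - 693 x^5/16 + 315 x^3/16 - 35 x/16.

P_7(x); series = 429 x^7/16 - 693 x^5/16 + 315 x^3/16 - 35 x/16


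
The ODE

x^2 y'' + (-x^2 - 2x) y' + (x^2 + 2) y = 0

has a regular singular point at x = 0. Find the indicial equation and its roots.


Divide by x^2 to reach normal form y'' + P_1(x) y' + P_2(x) y = 0 with P_1(x) = -1 - 2/x and P_2(x) = 1 + 2/x^2.
x = 0 is a singular point because the y'-coefficient -1 - 2/x has a pole at x = 0 and the y-coefficient 1 + 2/x^2 has a pole at x = 0.
It is a regular singular point because x P_1(x) = p(x) = -x - 2 and x^2 P_2(x) = q(x) = x^2 + 2 are polynomials, hence analytic at x = 0.
p(0) = -2,  q(0) = 2.
Indicial equation: r(r-1) + p(0) r + q(0) = 0, i.e. r^2 + (p(0) - 1) r + q(0) = 0, i.e. r^2 - 3 r + 2 = 0.
Discriminant: (-3)^2 - 4(2) = 1, so r = (3 ± 1)/2.
Solving: r_1 = 2, r_2 = 1.

indicial: r^2 - 3 r + 2 = 0; roots r_1 = 2, r_2 = 1


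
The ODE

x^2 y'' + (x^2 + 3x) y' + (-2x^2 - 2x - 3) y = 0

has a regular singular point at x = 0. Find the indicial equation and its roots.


Divide by x^2 to reach normal form y'' + P_1(x) y' + P_2(x) y = 0 with P_1(x) = 1 + 3/x and P_2(x) = -2 - 2/x - 3/x^2.
x = 0 is a singular point because the y'-coefficient 1 + 3/x has a pole at x = 0 and the y-coefficient -2 - 2/x - 3/x^2 has a pole at x = 0.
It is a regular singular point because x P_1(x) = p(x) = x + 3 and x^2 P_2(x) = q(x) = -2x^2 - 2x - 3 are polynomials, hence analytic at x = 0.
p(0) = 3,  q(0) = -3.
Indicial equation: r(r-1) + p(0) r + q(0) = 0, i.e. r^2 + (p(0) - 1) r + q(0) = 0, i.e. r^2 + 2 r - 3 = 0.
Discriminant: (2)^2 - 4(-3) = 16, so r = (-2 ± 4)/2.
Solving: r_1 = 1, r_2 = -3.

indicial: r^2 + 2 r - 3 = 0; roots r_1 = 1, r_2 = -3


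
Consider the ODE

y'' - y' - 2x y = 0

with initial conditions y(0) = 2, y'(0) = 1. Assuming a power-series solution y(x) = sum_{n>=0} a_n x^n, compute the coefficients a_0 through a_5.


Ansatz: y(x) = sum_{n>=0} a_n x^n, so y'(x) = sum_{n>=1} n a_n x^(n-1) and y''(x) = sum_{n>=2} n(n-1) a_n x^(n-2).
Substitute into P(x) y'' + Q(x) y' + R(x) y = 0 with P(x) = 1, Q(x) = -1, R(x) = -2x, and match powers of x.
Initial conditions: a_0 = 2, a_1 = 1.
Setting the coefficient of each power of x to zero and solving order by order (substituting the coefficients already found):
  x^0: 2 a_2 - a_1 = 0  ->  2 a_2 = a_1 = 1  ->  a_2 = 1/2
  x^1: 6 a_3 - 2 a_2 - 2 a_0 = 0  ->  6 a_3 = 2 a_2 + 2 a_0 = 5  ->  a_3 = 5/6
  x^2: 12 a_4 - 3 a_3 - 2 a_1 = 0  ->  12 a_4 = 3 a_3 + 2 a_1 = 9/2  ->  a_4 = 3/8
  x^3: 20 a_5 - 4 a_4 - 2 a_2 = 0  ->  20 a_5 = 4 a_4 + 2 a_2 = 5/2  ->  a_5 = 1/8
Truncated series: y(x) = 2 + x + (1/2) x^2 + (5/6) x^3 + (3/8) x^4 + (1/8) x^5 + O(x^6).

a_0 = 2; a_1 = 1; a_2 = 1/2; a_3 = 5/6; a_4 = 3/8; a_5 = 1/8


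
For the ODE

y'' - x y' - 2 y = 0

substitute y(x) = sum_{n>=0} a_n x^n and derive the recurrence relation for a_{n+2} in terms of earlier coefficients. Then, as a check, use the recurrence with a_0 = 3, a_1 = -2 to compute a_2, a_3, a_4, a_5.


Substitute y = sum_n a_n x^n.
y''(x) has coefficient (n+2)(n+1) a_{n+2} at x^n;
-x y'(x) has coefficient -n a_n at x^n (shift);
-2 y(x) has coefficient -2 a_n at x^n.
Matching x^n: (n+2)(n+1) a_{n+2} + (-n - 2) a_n = 0.
Thus a_{n+2} = (n + 2) / ((n+1)(n+2)) * a_n.

Check with a_0 = 3, a_1 = -2 (apply the recurrence for n = 0, 1, 2, 3): a_0 = 3, a_1 = -2, a_2 = 3, a_3 = -1, a_4 = 1, a_5 = -1/4.

a_(n+2) = (n + 2) / ((n+1)(n+2)) * a_n; check: a_0 = 3, a_1 = -2, a_2 = 3, a_3 = -1, a_4 = 1, a_5 = -1/4


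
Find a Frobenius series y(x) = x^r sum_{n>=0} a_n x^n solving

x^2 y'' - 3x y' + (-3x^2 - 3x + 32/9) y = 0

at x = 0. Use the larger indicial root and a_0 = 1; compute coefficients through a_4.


Write in Frobenius form y'' + (p(x)/x) y' + (q(x)/x^2) y = 0:
  p(x) = -3,  q(x) = -3x^2 - 3x + 32/9.
Indicial equation: r(r-1) + (-3) r + (32/9) = 0 -> roots r_1 = 8/3, r_2 = 4/3.
Take r = r_1 = 8/3. Let y(x) = x^r sum_{n>=0} a_n x^n with a_0 = 1.
Substitute y = x^r sum a_n x^n and match x^{r+n}. The recurrence is
  D(n) a_n - 3 a_{n-1} - 3 a_{n-2} = 0,  where D(n) = (r+n)(r+n-1) + (-3)(r+n) + (32/9).
  a_n = [3 a_{n-1} + 3 a_{n-2}] / D(n).
Since the indicial polynomial factors as (r - r_1)(r - r_2), D(n) = (r_1 + n - r_1)(r_1 + n - r_2) = n(n + 4/3).
Evaluating step by step (a_0 = 1):
  n = 1: D(1) = 1(1 + 4/3) = 7/3; numerator = 3(1) = 3; a_1 = (3)/(7/3) = 9/7
  n = 2: D(2) = 2(2 + 4/3) = 20/3; numerator = 3(9/7) + 3(1) = 48/7; a_2 = (48/7)/(20/3) = 36/35
  n = 3: D(3) = 3(3 + 4/3) = 13; numerator = 3(36/35) + 3(9/7) = 243/35; a_3 = (243/35)/(13) = 243/455
  n = 4: D(4) = 4(4 + 4/3) = 64/3; numerator = 3(243/455) + 3(36/35) = 2133/455; a_4 = (2133/455)/(64/3) = 6399/29120

r = 8/3; a_0 = 1; a_1 = 9/7; a_2 = 36/35; a_3 = 243/455; a_4 = 6399/29120


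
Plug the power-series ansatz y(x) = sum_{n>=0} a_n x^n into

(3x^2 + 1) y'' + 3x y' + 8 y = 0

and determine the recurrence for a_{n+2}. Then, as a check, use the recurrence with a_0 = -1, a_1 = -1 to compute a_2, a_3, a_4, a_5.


Substitute y = sum_n a_n x^n.
(1 + 3 x^2) y'' contributes (n+2)(n+1) a_{n+2} + 3 n(n-1) a_n at x^n.
3 x y'(x) contributes 3 n a_n at x^n.
8 y(x) contributes 8 a_n at x^n.
Matching x^n: (n+2)(n+1) a_{n+2} + (3 n(n-1) + 3 n + 8) a_n = 0.
Thus a_{n+2} = (-3 n(n-1) - 3 n - 8) / ((n+1)(n+2)) * a_n.

Check with a_0 = -1, a_1 = -1 (apply the recurrence for n = 0, 1, 2, 3): a_0 = -1, a_1 = -1, a_2 = 4, a_3 = 11/6, a_4 = -20/3, a_5 = -77/24.

a_(n+2) = (-3 n(n-1) - 3 n - 8) / ((n+1)(n+2)) * a_n; check: a_0 = -1, a_1 = -1, a_2 = 4, a_3 = 11/6, a_4 = -20/3, a_5 = -77/24


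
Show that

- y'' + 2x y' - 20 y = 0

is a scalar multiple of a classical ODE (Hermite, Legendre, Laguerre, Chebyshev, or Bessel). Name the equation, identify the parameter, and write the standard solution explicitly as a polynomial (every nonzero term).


All three coefficients share the factor -1; dividing through by -1 gives  y'' - 2x y' + 20 y = 0.
This matches the Hermite equation y'' - 2x y' + 2n y = 0 with 2n = 20, so n = 10; the polynomial solution is H_10(x).
With y = sum_k a_k x^k, matching x^k gives (k+2)(k+1) a_{k+2} = 2(k - n) a_k = 2(k - 10) a_k. The right side vanishes at k = 10, so the series with the parity of 10 terminates at degree 10.
Standard normalization: leading coefficient of H_n is 2^n, so a_10 = 2^10 = 1024. Work downward with a_k = (k+1)(k+2) a_{k+2} / (2(k - n)):
  a_8 = (9)(10)(1024) / (2(8 - 10)) = 92160/(-4) = -23040
  a_6 = (7)(8)(-23040) / (2(6 - 10)) = -1290240/(-8) = 161280
  a_4 = (5)(6)(161280) / (2(4 - 10)) = 4838400/(-12) = -403200
  a_2 = (3)(4)(-403200) / (2(2 - 10)) = -4838400/(-16) = 302400
  a_0 = (1)(2)(302400) / (2(0 - 10)) = 604800/(-20) = -30240
Hence H_10(x) = 1024 x^10 - 23040 x^8 + 161280 x^6 - 403200 x^4 + 302400 x^2 - 30240.

H_10(x); series = 1024 x^10 - 23040 x^8 + 161280 x^6 - 403200 x^4 + 302400 x^2 - 30240
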